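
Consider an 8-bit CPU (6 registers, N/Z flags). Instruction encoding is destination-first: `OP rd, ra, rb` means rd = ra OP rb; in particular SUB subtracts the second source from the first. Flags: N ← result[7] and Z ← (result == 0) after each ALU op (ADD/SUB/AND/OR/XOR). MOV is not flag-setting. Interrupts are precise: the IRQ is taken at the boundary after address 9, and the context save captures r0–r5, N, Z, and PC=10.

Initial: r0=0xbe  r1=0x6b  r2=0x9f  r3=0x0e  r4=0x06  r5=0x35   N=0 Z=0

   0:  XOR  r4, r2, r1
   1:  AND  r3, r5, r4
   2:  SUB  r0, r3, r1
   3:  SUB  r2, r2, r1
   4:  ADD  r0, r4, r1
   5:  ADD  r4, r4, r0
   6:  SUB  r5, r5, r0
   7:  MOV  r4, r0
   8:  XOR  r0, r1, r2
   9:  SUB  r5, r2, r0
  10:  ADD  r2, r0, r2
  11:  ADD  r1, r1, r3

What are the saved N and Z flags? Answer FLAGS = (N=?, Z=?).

FLAGS = (N=1, Z=0)

after  0: r0=0xbe r1=0x6b r2=0x9f r3=0x0e r4=0xf4 r5=0x35  N=1 Z=0
after  1: r0=0xbe r1=0x6b r2=0x9f r3=0x34 r4=0xf4 r5=0x35  N=0 Z=0
after  2: r0=0xc9 r1=0x6b r2=0x9f r3=0x34 r4=0xf4 r5=0x35  N=1 Z=0
after  3: r0=0xc9 r1=0x6b r2=0x34 r3=0x34 r4=0xf4 r5=0x35  N=0 Z=0
after  4: r0=0x5f r1=0x6b r2=0x34 r3=0x34 r4=0xf4 r5=0x35  N=0 Z=0
after  5: r0=0x5f r1=0x6b r2=0x34 r3=0x34 r4=0x53 r5=0x35  N=0 Z=0
after  6: r0=0x5f r1=0x6b r2=0x34 r3=0x34 r4=0x53 r5=0xd6  N=1 Z=0
after  7: r0=0x5f r1=0x6b r2=0x34 r3=0x34 r4=0x5f r5=0xd6  N=1 Z=0
after  8: r0=0x5f r1=0x6b r2=0x34 r3=0x34 r4=0x5f r5=0xd6  N=0 Z=0
after  9: r0=0x5f r1=0x6b r2=0x34 r3=0x34 r4=0x5f r5=0xd5  N=1 Z=0
-- IRQ taken; context saved, return-PC = 10 --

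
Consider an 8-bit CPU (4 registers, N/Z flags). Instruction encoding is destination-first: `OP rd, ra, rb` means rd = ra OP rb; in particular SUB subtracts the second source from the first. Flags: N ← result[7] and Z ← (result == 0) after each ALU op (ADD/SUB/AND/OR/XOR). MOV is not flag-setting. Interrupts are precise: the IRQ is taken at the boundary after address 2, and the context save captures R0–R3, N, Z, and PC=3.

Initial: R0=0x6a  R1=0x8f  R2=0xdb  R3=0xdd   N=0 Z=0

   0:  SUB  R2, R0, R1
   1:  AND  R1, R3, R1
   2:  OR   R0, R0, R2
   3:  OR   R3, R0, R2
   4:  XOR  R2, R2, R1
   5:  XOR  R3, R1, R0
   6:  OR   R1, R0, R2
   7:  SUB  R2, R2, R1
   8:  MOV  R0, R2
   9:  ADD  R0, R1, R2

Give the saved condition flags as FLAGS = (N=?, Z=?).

FLAGS = (N=1, Z=0)

after  0: R0=0x6a R1=0x8f R2=0xdb R3=0xdd  N=1 Z=0
after  1: R0=0x6a R1=0x8d R2=0xdb R3=0xdd  N=1 Z=0
after  2: R0=0xfb R1=0x8d R2=0xdb R3=0xdd  N=1 Z=0
-- IRQ taken; context saved, return-PC = 3 --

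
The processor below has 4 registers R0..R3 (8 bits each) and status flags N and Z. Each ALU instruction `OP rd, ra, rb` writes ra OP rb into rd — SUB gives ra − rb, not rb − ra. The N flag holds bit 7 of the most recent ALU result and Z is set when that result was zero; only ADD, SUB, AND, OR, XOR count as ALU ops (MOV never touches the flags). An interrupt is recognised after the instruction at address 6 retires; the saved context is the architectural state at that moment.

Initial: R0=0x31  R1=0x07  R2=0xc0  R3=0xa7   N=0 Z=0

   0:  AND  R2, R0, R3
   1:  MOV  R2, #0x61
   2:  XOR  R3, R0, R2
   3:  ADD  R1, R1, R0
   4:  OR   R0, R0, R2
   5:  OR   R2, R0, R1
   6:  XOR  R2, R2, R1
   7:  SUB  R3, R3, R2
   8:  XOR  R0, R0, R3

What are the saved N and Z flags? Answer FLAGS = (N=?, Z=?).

after  0: R0=0x31 R1=0x07 R2=0x21 R3=0xa7  N=0 Z=0
after  1: R0=0x31 R1=0x07 R2=0x61 R3=0xa7  N=0 Z=0
after  2: R0=0x31 R1=0x07 R2=0x61 R3=0x50  N=0 Z=0
after  3: R0=0x31 R1=0x38 R2=0x61 R3=0x50  N=0 Z=0
after  4: R0=0x71 R1=0x38 R2=0x61 R3=0x50  N=0 Z=0
after  5: R0=0x71 R1=0x38 R2=0x79 R3=0x50  N=0 Z=0
after  6: R0=0x71 R1=0x38 R2=0x41 R3=0x50  N=0 Z=0
-- IRQ taken; context saved, return-PC = 7 --

FLAGS = (N=0, Z=0)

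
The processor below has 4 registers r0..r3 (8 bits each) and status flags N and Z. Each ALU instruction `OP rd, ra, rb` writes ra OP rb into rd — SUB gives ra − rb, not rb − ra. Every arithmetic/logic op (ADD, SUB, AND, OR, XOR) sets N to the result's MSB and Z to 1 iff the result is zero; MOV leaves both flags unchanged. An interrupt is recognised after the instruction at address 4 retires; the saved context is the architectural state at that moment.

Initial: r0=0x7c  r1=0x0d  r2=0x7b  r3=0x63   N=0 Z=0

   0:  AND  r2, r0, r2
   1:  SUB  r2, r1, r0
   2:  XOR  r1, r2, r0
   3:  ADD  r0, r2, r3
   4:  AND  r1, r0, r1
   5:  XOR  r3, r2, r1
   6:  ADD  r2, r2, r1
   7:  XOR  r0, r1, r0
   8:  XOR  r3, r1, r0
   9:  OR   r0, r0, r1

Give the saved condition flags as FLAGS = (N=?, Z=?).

after  0: r0=0x7c r1=0x0d r2=0x78 r3=0x63  N=0 Z=0
after  1: r0=0x7c r1=0x0d r2=0x91 r3=0x63  N=1 Z=0
after  2: r0=0x7c r1=0xed r2=0x91 r3=0x63  N=1 Z=0
after  3: r0=0xf4 r1=0xed r2=0x91 r3=0x63  N=1 Z=0
after  4: r0=0xf4 r1=0xe4 r2=0x91 r3=0x63  N=1 Z=0
-- IRQ taken; context saved, return-PC = 5 --

FLAGS = (N=1, Z=0)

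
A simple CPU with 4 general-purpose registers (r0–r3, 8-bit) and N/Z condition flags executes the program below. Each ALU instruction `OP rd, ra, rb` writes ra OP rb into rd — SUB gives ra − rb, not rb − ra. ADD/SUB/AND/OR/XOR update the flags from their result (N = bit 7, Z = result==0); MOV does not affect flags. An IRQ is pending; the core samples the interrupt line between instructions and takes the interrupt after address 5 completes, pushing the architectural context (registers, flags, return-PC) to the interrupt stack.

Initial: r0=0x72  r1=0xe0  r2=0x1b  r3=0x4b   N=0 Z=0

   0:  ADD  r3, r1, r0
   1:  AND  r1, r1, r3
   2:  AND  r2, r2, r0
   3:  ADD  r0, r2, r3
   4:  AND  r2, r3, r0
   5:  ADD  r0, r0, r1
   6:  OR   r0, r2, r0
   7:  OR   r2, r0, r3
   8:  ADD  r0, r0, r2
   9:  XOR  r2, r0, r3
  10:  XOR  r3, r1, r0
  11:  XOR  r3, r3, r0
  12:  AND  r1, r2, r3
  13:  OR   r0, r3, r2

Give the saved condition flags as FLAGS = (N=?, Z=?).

after  0: r0=0x72 r1=0xe0 r2=0x1b r3=0x52  N=0 Z=0
after  1: r0=0x72 r1=0x40 r2=0x1b r3=0x52  N=0 Z=0
after  2: r0=0x72 r1=0x40 r2=0x12 r3=0x52  N=0 Z=0
after  3: r0=0x64 r1=0x40 r2=0x12 r3=0x52  N=0 Z=0
after  4: r0=0x64 r1=0x40 r2=0x40 r3=0x52  N=0 Z=0
after  5: r0=0xa4 r1=0x40 r2=0x40 r3=0x52  N=1 Z=0
-- IRQ taken; context saved, return-PC = 6 --

FLAGS = (N=1, Z=0)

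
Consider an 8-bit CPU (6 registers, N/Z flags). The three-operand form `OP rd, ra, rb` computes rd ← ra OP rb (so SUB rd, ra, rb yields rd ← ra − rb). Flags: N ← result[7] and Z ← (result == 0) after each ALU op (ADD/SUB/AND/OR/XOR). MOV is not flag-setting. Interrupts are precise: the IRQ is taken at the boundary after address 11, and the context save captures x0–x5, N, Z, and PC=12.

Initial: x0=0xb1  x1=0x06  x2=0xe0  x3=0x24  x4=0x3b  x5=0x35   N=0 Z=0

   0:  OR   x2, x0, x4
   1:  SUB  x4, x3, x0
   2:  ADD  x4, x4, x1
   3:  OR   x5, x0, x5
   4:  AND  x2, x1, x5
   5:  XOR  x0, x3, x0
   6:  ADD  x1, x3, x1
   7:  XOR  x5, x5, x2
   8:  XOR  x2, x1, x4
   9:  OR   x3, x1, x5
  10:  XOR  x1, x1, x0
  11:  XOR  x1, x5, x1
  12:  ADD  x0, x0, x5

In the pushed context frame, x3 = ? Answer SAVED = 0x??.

after  0: x0=0xb1 x1=0x06 x2=0xbb x3=0x24 x4=0x3b x5=0x35  N=1 Z=0
after  1: x0=0xb1 x1=0x06 x2=0xbb x3=0x24 x4=0x73 x5=0x35  N=0 Z=0
after  2: x0=0xb1 x1=0x06 x2=0xbb x3=0x24 x4=0x79 x5=0x35  N=0 Z=0
after  3: x0=0xb1 x1=0x06 x2=0xbb x3=0x24 x4=0x79 x5=0xb5  N=1 Z=0
after  4: x0=0xb1 x1=0x06 x2=0x04 x3=0x24 x4=0x79 x5=0xb5  N=0 Z=0
after  5: x0=0x95 x1=0x06 x2=0x04 x3=0x24 x4=0x79 x5=0xb5  N=1 Z=0
after  6: x0=0x95 x1=0x2a x2=0x04 x3=0x24 x4=0x79 x5=0xb5  N=0 Z=0
after  7: x0=0x95 x1=0x2a x2=0x04 x3=0x24 x4=0x79 x5=0xb1  N=1 Z=0
after  8: x0=0x95 x1=0x2a x2=0x53 x3=0x24 x4=0x79 x5=0xb1  N=0 Z=0
after  9: x0=0x95 x1=0x2a x2=0x53 x3=0xbb x4=0x79 x5=0xb1  N=1 Z=0
after 10: x0=0x95 x1=0xbf x2=0x53 x3=0xbb x4=0x79 x5=0xb1  N=1 Z=0
after 11: x0=0x95 x1=0x0e x2=0x53 x3=0xbb x4=0x79 x5=0xb1  N=0 Z=0
-- IRQ taken; context saved, return-PC = 12 --

SAVED = 0xbb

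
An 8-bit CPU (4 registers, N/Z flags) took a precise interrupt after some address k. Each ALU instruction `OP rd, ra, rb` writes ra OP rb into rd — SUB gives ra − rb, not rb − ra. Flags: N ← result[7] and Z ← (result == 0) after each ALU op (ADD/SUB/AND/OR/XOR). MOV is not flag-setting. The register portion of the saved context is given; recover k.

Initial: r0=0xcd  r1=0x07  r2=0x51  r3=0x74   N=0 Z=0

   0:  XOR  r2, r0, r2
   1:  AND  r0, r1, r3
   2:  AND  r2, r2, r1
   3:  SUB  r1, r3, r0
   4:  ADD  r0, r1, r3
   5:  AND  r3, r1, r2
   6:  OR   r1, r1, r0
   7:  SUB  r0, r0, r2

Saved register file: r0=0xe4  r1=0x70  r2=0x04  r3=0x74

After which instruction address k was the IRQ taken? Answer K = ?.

after  0: r0=0xcd r1=0x07 r2=0x9c r3=0x74  N=1 Z=0
after  1: r0=0x04 r1=0x07 r2=0x9c r3=0x74  N=0 Z=0
after  2: r0=0x04 r1=0x07 r2=0x04 r3=0x74  N=0 Z=0
after  3: r0=0x04 r1=0x70 r2=0x04 r3=0x74  N=0 Z=0
after  4: r0=0xe4 r1=0x70 r2=0x04 r3=0x74  N=1 Z=0
-- IRQ taken; context saved, return-PC = 5 --

K = 4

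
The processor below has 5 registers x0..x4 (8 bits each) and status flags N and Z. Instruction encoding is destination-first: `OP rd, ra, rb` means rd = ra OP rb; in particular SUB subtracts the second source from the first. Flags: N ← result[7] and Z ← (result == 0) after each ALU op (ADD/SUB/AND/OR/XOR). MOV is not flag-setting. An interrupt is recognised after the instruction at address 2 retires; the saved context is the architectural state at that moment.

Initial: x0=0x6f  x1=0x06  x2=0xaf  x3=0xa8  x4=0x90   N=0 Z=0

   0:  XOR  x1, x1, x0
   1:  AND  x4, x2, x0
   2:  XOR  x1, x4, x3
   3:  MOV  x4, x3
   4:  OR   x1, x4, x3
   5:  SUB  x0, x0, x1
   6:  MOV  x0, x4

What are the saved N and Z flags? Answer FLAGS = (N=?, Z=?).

after  0: x0=0x6f x1=0x69 x2=0xaf x3=0xa8 x4=0x90  N=0 Z=0
after  1: x0=0x6f x1=0x69 x2=0xaf x3=0xa8 x4=0x2f  N=0 Z=0
after  2: x0=0x6f x1=0x87 x2=0xaf x3=0xa8 x4=0x2f  N=1 Z=0
-- IRQ taken; context saved, return-PC = 3 --

FLAGS = (N=1, Z=0)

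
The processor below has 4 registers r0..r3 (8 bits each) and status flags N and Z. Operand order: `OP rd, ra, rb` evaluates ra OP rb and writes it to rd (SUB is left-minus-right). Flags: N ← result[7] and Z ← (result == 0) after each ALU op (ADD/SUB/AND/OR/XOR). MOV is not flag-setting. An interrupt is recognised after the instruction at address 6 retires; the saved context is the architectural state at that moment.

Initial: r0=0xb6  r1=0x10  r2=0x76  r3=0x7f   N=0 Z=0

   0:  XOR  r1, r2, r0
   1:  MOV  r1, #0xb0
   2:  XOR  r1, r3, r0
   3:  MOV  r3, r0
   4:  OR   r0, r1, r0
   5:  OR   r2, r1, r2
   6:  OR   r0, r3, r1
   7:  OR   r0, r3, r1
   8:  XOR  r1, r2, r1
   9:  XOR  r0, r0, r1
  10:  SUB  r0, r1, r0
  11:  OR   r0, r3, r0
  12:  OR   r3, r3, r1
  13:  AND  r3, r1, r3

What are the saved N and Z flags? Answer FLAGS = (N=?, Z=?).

after  0: r0=0xb6 r1=0xc0 r2=0x76 r3=0x7f  N=1 Z=0
after  1: r0=0xb6 r1=0xb0 r2=0x76 r3=0x7f  N=1 Z=0
after  2: r0=0xb6 r1=0xc9 r2=0x76 r3=0x7f  N=1 Z=0
after  3: r0=0xb6 r1=0xc9 r2=0x76 r3=0xb6  N=1 Z=0
after  4: r0=0xff r1=0xc9 r2=0x76 r3=0xb6  N=1 Z=0
after  5: r0=0xff r1=0xc9 r2=0xff r3=0xb6  N=1 Z=0
after  6: r0=0xff r1=0xc9 r2=0xff r3=0xb6  N=1 Z=0
-- IRQ taken; context saved, return-PC = 7 --

FLAGS = (N=1, Z=0)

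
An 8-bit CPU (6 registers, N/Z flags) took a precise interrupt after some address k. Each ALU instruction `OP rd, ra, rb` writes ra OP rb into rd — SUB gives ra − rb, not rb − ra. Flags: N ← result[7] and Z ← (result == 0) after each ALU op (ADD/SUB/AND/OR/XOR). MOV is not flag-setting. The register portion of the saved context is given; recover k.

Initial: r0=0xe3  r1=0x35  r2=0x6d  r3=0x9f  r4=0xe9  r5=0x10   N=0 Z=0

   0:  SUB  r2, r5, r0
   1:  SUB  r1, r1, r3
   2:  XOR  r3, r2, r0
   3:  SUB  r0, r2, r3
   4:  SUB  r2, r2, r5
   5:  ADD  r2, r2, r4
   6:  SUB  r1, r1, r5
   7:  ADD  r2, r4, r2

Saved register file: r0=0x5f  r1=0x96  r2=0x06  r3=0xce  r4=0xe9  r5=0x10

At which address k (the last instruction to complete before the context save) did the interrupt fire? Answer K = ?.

K = 5

after  0: r0=0xe3 r1=0x35 r2=0x2d r3=0x9f r4=0xe9 r5=0x10  N=0 Z=0
after  1: r0=0xe3 r1=0x96 r2=0x2d r3=0x9f r4=0xe9 r5=0x10  N=1 Z=0
after  2: r0=0xe3 r1=0x96 r2=0x2d r3=0xce r4=0xe9 r5=0x10  N=1 Z=0
after  3: r0=0x5f r1=0x96 r2=0x2d r3=0xce r4=0xe9 r5=0x10  N=0 Z=0
after  4: r0=0x5f r1=0x96 r2=0x1d r3=0xce r4=0xe9 r5=0x10  N=0 Z=0
after  5: r0=0x5f r1=0x96 r2=0x06 r3=0xce r4=0xe9 r5=0x10  N=0 Z=0
-- IRQ taken; context saved, return-PC = 6 --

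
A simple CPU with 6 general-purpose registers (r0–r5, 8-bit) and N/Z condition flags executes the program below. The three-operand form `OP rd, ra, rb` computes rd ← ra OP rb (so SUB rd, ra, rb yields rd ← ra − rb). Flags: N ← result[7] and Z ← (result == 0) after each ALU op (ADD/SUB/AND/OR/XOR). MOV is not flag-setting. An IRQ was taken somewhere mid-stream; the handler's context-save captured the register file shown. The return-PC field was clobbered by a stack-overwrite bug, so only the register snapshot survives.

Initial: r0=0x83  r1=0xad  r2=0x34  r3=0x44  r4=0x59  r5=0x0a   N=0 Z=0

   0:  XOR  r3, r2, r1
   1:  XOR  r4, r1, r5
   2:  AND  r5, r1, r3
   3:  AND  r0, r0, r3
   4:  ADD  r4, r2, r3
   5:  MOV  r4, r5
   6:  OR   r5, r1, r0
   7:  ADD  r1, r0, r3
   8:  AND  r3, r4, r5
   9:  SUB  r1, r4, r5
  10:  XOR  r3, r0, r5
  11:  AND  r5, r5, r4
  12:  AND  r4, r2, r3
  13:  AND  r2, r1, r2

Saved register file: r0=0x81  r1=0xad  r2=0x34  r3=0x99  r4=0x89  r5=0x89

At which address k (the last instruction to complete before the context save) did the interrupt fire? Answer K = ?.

after  0: r0=0x83 r1=0xad r2=0x34 r3=0x99 r4=0x59 r5=0x0a  N=1 Z=0
after  1: r0=0x83 r1=0xad r2=0x34 r3=0x99 r4=0xa7 r5=0x0a  N=1 Z=0
after  2: r0=0x83 r1=0xad r2=0x34 r3=0x99 r4=0xa7 r5=0x89  N=1 Z=0
after  3: r0=0x81 r1=0xad r2=0x34 r3=0x99 r4=0xa7 r5=0x89  N=1 Z=0
after  4: r0=0x81 r1=0xad r2=0x34 r3=0x99 r4=0xcd r5=0x89  N=1 Z=0
after  5: r0=0x81 r1=0xad r2=0x34 r3=0x99 r4=0x89 r5=0x89  N=1 Z=0
-- IRQ taken; context saved, return-PC = 6 --

K = 5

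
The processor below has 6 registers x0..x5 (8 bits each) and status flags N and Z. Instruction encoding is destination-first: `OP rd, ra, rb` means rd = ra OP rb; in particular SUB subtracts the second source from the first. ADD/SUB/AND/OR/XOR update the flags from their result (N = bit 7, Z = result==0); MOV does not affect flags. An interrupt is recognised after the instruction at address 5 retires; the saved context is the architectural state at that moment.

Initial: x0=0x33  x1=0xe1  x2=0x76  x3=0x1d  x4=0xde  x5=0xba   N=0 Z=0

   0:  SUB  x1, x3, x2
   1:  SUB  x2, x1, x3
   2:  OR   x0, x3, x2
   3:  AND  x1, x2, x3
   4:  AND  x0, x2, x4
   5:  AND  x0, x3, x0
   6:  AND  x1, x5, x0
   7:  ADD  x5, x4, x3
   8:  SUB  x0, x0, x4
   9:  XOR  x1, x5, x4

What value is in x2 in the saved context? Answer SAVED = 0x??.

SAVED = 0x8a

after  0: x0=0x33 x1=0xa7 x2=0x76 x3=0x1d x4=0xde x5=0xba  N=1 Z=0
after  1: x0=0x33 x1=0xa7 x2=0x8a x3=0x1d x4=0xde x5=0xba  N=1 Z=0
after  2: x0=0x9f x1=0xa7 x2=0x8a x3=0x1d x4=0xde x5=0xba  N=1 Z=0
after  3: x0=0x9f x1=0x08 x2=0x8a x3=0x1d x4=0xde x5=0xba  N=0 Z=0
after  4: x0=0x8a x1=0x08 x2=0x8a x3=0x1d x4=0xde x5=0xba  N=1 Z=0
after  5: x0=0x08 x1=0x08 x2=0x8a x3=0x1d x4=0xde x5=0xba  N=0 Z=0
-- IRQ taken; context saved, return-PC = 6 --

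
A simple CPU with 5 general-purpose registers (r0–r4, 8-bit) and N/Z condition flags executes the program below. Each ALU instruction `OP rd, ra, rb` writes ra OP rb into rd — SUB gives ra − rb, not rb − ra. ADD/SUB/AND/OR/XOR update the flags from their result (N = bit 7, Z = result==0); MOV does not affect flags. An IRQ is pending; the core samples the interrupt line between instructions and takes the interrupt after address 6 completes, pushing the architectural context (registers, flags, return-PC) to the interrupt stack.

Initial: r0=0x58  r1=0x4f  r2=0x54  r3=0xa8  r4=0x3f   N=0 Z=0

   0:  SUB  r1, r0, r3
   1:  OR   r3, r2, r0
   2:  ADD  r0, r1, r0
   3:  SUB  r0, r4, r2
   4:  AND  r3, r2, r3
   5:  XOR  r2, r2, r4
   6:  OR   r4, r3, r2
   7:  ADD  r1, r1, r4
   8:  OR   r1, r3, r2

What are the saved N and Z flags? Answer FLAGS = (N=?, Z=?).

FLAGS = (N=0, Z=0)

after  0: r0=0x58 r1=0xb0 r2=0x54 r3=0xa8 r4=0x3f  N=1 Z=0
after  1: r0=0x58 r1=0xb0 r2=0x54 r3=0x5c r4=0x3f  N=0 Z=0
after  2: r0=0x08 r1=0xb0 r2=0x54 r3=0x5c r4=0x3f  N=0 Z=0
after  3: r0=0xeb r1=0xb0 r2=0x54 r3=0x5c r4=0x3f  N=1 Z=0
after  4: r0=0xeb r1=0xb0 r2=0x54 r3=0x54 r4=0x3f  N=0 Z=0
after  5: r0=0xeb r1=0xb0 r2=0x6b r3=0x54 r4=0x3f  N=0 Z=0
after  6: r0=0xeb r1=0xb0 r2=0x6b r3=0x54 r4=0x7f  N=0 Z=0
-- IRQ taken; context saved, return-PC = 7 --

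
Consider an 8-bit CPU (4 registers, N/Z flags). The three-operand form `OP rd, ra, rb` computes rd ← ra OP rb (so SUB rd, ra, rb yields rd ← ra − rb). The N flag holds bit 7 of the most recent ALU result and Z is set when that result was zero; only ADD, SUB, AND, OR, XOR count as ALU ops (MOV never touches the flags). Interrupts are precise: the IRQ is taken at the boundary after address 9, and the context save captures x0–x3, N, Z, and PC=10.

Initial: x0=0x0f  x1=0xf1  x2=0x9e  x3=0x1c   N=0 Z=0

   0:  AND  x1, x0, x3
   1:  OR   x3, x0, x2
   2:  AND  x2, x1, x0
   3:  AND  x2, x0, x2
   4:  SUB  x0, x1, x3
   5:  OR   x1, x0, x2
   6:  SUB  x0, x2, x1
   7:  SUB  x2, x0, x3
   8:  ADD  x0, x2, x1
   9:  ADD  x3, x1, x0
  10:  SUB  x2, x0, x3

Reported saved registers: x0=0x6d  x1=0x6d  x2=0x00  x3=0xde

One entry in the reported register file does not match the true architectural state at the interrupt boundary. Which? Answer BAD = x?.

after  0: x0=0x0f x1=0x0c x2=0x9e x3=0x1c  N=0 Z=0
after  1: x0=0x0f x1=0x0c x2=0x9e x3=0x9f  N=1 Z=0
after  2: x0=0x0f x1=0x0c x2=0x0c x3=0x9f  N=0 Z=0
after  3: x0=0x0f x1=0x0c x2=0x0c x3=0x9f  N=0 Z=0
after  4: x0=0x6d x1=0x0c x2=0x0c x3=0x9f  N=0 Z=0
after  5: x0=0x6d x1=0x6d x2=0x0c x3=0x9f  N=0 Z=0
after  6: x0=0x9f x1=0x6d x2=0x0c x3=0x9f  N=1 Z=0
after  7: x0=0x9f x1=0x6d x2=0x00 x3=0x9f  N=0 Z=1
after  8: x0=0x6d x1=0x6d x2=0x00 x3=0x9f  N=0 Z=0
after  9: x0=0x6d x1=0x6d x2=0x00 x3=0xda  N=1 Z=0
-- IRQ taken; context saved, return-PC = 10 --
mismatch: x3: reported 0xde vs actual 0xda

BAD = x3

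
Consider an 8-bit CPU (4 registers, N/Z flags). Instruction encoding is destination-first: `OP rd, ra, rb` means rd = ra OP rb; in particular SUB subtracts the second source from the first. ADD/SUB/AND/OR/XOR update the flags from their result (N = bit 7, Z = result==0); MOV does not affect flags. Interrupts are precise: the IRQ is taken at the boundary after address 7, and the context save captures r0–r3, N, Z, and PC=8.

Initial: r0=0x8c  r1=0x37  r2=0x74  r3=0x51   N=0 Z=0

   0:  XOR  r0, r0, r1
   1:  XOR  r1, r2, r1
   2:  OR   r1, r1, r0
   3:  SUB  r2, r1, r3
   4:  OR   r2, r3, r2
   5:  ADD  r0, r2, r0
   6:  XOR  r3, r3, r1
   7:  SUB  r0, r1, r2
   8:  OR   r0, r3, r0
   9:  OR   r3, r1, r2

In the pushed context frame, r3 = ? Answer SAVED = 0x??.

after  0: r0=0xbb r1=0x37 r2=0x74 r3=0x51  N=1 Z=0
after  1: r0=0xbb r1=0x43 r2=0x74 r3=0x51  N=0 Z=0
after  2: r0=0xbb r1=0xfb r2=0x74 r3=0x51  N=1 Z=0
after  3: r0=0xbb r1=0xfb r2=0xaa r3=0x51  N=1 Z=0
after  4: r0=0xbb r1=0xfb r2=0xfb r3=0x51  N=1 Z=0
after  5: r0=0xb6 r1=0xfb r2=0xfb r3=0x51  N=1 Z=0
after  6: r0=0xb6 r1=0xfb r2=0xfb r3=0xaa  N=1 Z=0
after  7: r0=0x00 r1=0xfb r2=0xfb r3=0xaa  N=0 Z=1
-- IRQ taken; context saved, return-PC = 8 --

SAVED = 0xaa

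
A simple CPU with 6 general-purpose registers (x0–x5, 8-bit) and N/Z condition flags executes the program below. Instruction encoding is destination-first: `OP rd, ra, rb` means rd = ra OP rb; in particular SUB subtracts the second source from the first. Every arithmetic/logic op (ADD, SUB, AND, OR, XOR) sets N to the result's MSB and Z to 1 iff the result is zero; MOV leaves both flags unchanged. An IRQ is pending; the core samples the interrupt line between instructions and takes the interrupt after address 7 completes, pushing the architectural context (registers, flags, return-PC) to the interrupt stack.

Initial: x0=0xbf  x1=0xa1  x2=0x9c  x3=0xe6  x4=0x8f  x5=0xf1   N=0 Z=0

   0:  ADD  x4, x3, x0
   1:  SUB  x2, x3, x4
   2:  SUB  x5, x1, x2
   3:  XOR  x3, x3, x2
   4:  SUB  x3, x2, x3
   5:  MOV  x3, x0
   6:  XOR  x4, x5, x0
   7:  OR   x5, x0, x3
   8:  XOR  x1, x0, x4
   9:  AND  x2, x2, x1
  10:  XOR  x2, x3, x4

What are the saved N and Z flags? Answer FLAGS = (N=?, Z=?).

after  0: x0=0xbf x1=0xa1 x2=0x9c x3=0xe6 x4=0xa5 x5=0xf1  N=1 Z=0
after  1: x0=0xbf x1=0xa1 x2=0x41 x3=0xe6 x4=0xa5 x5=0xf1  N=0 Z=0
after  2: x0=0xbf x1=0xa1 x2=0x41 x3=0xe6 x4=0xa5 x5=0x60  N=0 Z=0
after  3: x0=0xbf x1=0xa1 x2=0x41 x3=0xa7 x4=0xa5 x5=0x60  N=1 Z=0
after  4: x0=0xbf x1=0xa1 x2=0x41 x3=0x9a x4=0xa5 x5=0x60  N=1 Z=0
after  5: x0=0xbf x1=0xa1 x2=0x41 x3=0xbf x4=0xa5 x5=0x60  N=1 Z=0
after  6: x0=0xbf x1=0xa1 x2=0x41 x3=0xbf x4=0xdf x5=0x60  N=1 Z=0
after  7: x0=0xbf x1=0xa1 x2=0x41 x3=0xbf x4=0xdf x5=0xbf  N=1 Z=0
-- IRQ taken; context saved, return-PC = 8 --

FLAGS = (N=1, Z=0)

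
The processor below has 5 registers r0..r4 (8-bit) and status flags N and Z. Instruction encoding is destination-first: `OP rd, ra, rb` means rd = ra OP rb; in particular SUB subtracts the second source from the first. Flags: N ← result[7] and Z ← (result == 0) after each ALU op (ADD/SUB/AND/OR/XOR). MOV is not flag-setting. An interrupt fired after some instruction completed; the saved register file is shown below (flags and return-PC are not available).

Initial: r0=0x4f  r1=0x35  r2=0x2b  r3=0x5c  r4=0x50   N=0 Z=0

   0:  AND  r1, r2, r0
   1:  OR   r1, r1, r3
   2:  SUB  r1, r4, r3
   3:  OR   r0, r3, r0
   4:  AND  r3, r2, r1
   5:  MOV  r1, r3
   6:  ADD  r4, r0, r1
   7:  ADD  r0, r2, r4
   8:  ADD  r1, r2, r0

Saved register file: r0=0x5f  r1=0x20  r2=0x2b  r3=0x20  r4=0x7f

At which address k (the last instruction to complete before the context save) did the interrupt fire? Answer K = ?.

after  0: r0=0x4f r1=0x0b r2=0x2b r3=0x5c r4=0x50  N=0 Z=0
after  1: r0=0x4f r1=0x5f r2=0x2b r3=0x5c r4=0x50  N=0 Z=0
after  2: r0=0x4f r1=0xf4 r2=0x2b r3=0x5c r4=0x50  N=1 Z=0
after  3: r0=0x5f r1=0xf4 r2=0x2b r3=0x5c r4=0x50  N=0 Z=0
after  4: r0=0x5f r1=0xf4 r2=0x2b r3=0x20 r4=0x50  N=0 Z=0
after  5: r0=0x5f r1=0x20 r2=0x2b r3=0x20 r4=0x50  N=0 Z=0
after  6: r0=0x5f r1=0x20 r2=0x2b r3=0x20 r4=0x7f  N=0 Z=0
-- IRQ taken; context saved, return-PC = 7 --

K = 6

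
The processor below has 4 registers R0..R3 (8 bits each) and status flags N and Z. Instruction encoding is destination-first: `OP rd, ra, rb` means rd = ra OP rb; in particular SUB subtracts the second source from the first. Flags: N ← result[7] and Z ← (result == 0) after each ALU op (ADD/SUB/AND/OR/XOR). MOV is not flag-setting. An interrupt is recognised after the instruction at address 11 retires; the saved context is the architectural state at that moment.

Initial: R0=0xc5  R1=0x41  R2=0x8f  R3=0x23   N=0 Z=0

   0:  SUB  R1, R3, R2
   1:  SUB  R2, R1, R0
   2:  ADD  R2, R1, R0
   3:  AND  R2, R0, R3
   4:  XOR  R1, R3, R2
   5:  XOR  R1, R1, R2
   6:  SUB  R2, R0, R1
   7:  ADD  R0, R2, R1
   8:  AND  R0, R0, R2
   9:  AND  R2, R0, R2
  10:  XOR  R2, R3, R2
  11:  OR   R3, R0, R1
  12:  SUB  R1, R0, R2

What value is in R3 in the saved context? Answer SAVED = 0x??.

after  0: R0=0xc5 R1=0x94 R2=0x8f R3=0x23  N=1 Z=0
after  1: R0=0xc5 R1=0x94 R2=0xcf R3=0x23  N=1 Z=0
after  2: R0=0xc5 R1=0x94 R2=0x59 R3=0x23  N=0 Z=0
after  3: R0=0xc5 R1=0x94 R2=0x01 R3=0x23  N=0 Z=0
after  4: R0=0xc5 R1=0x22 R2=0x01 R3=0x23  N=0 Z=0
after  5: R0=0xc5 R1=0x23 R2=0x01 R3=0x23  N=0 Z=0
after  6: R0=0xc5 R1=0x23 R2=0xa2 R3=0x23  N=1 Z=0
after  7: R0=0xc5 R1=0x23 R2=0xa2 R3=0x23  N=1 Z=0
after  8: R0=0x80 R1=0x23 R2=0xa2 R3=0x23  N=1 Z=0
after  9: R0=0x80 R1=0x23 R2=0x80 R3=0x23  N=1 Z=0
after 10: R0=0x80 R1=0x23 R2=0xa3 R3=0x23  N=1 Z=0
after 11: R0=0x80 R1=0x23 R2=0xa3 R3=0xa3  N=1 Z=0
-- IRQ taken; context saved, return-PC = 12 --

SAVED = 0xa3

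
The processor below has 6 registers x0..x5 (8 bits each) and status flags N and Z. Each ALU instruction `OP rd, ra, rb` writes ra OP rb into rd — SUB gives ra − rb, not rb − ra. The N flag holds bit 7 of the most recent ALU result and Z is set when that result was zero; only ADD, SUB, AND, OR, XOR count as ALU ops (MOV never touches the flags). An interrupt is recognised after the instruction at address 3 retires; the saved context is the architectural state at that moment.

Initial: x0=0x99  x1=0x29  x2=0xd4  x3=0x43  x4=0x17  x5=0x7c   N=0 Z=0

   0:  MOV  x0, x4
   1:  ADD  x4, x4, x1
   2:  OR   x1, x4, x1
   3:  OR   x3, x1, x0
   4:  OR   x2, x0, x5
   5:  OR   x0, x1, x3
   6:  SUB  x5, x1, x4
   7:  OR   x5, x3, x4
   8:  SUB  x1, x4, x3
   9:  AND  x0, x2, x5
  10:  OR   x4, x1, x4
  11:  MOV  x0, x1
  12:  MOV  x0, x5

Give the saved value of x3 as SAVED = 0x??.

SAVED = 0x7f

after  0: x0=0x17 x1=0x29 x2=0xd4 x3=0x43 x4=0x17 x5=0x7c  N=0 Z=0
after  1: x0=0x17 x1=0x29 x2=0xd4 x3=0x43 x4=0x40 x5=0x7c  N=0 Z=0
after  2: x0=0x17 x1=0x69 x2=0xd4 x3=0x43 x4=0x40 x5=0x7c  N=0 Z=0
after  3: x0=0x17 x1=0x69 x2=0xd4 x3=0x7f x4=0x40 x5=0x7c  N=0 Z=0
-- IRQ taken; context saved, return-PC = 4 --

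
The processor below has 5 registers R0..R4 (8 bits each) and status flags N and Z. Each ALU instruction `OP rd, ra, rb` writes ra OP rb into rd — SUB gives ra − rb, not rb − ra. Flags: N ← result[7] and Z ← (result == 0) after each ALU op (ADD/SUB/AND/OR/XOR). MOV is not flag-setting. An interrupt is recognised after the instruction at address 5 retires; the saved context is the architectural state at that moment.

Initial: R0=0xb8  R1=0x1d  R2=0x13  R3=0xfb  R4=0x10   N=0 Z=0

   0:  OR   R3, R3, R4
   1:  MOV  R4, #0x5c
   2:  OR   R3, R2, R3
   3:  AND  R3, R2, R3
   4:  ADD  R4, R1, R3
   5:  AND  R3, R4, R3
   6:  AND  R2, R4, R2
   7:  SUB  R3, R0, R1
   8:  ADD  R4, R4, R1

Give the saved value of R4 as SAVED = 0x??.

after  0: R0=0xb8 R1=0x1d R2=0x13 R3=0xfb R4=0x10  N=1 Z=0
after  1: R0=0xb8 R1=0x1d R2=0x13 R3=0xfb R4=0x5c  N=1 Z=0
after  2: R0=0xb8 R1=0x1d R2=0x13 R3=0xfb R4=0x5c  N=1 Z=0
after  3: R0=0xb8 R1=0x1d R2=0x13 R3=0x13 R4=0x5c  N=0 Z=0
after  4: R0=0xb8 R1=0x1d R2=0x13 R3=0x13 R4=0x30  N=0 Z=0
after  5: R0=0xb8 R1=0x1d R2=0x13 R3=0x10 R4=0x30  N=0 Z=0
-- IRQ taken; context saved, return-PC = 6 --

SAVED = 0x30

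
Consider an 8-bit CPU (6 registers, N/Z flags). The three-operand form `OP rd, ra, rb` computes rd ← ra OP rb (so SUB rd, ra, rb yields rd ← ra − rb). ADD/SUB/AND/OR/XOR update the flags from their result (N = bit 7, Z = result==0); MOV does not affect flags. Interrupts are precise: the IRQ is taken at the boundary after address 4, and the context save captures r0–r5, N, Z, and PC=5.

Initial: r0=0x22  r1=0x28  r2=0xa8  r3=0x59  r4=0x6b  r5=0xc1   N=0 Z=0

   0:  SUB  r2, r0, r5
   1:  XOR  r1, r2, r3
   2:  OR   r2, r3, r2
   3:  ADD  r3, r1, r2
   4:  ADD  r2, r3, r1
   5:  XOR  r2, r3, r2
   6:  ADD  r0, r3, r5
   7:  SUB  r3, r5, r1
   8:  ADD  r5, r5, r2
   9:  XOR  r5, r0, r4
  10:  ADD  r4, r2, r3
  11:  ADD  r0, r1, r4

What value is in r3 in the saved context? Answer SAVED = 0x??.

SAVED = 0xb1

after  0: r0=0x22 r1=0x28 r2=0x61 r3=0x59 r4=0x6b r5=0xc1  N=0 Z=0
after  1: r0=0x22 r1=0x38 r2=0x61 r3=0x59 r4=0x6b r5=0xc1  N=0 Z=0
after  2: r0=0x22 r1=0x38 r2=0x79 r3=0x59 r4=0x6b r5=0xc1  N=0 Z=0
after  3: r0=0x22 r1=0x38 r2=0x79 r3=0xb1 r4=0x6b r5=0xc1  N=1 Z=0
after  4: r0=0x22 r1=0x38 r2=0xe9 r3=0xb1 r4=0x6b r5=0xc1  N=1 Z=0
-- IRQ taken; context saved, return-PC = 5 --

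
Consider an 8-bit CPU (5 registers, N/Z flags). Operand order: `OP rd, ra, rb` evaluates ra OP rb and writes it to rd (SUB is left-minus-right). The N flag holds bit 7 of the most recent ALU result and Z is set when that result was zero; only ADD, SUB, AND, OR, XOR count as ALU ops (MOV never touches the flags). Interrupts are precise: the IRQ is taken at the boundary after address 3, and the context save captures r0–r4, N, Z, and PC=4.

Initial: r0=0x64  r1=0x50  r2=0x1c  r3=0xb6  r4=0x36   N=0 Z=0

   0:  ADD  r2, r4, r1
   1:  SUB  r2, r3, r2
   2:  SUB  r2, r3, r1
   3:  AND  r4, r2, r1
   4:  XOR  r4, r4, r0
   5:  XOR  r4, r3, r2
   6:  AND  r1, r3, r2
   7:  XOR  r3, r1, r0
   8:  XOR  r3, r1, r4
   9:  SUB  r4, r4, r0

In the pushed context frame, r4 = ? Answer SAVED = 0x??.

SAVED = 0x40

after  0: r0=0x64 r1=0x50 r2=0x86 r3=0xb6 r4=0x36  N=1 Z=0
after  1: r0=0x64 r1=0x50 r2=0x30 r3=0xb6 r4=0x36  N=0 Z=0
after  2: r0=0x64 r1=0x50 r2=0x66 r3=0xb6 r4=0x36  N=0 Z=0
after  3: r0=0x64 r1=0x50 r2=0x66 r3=0xb6 r4=0x40  N=0 Z=0
-- IRQ taken; context saved, return-PC = 4 --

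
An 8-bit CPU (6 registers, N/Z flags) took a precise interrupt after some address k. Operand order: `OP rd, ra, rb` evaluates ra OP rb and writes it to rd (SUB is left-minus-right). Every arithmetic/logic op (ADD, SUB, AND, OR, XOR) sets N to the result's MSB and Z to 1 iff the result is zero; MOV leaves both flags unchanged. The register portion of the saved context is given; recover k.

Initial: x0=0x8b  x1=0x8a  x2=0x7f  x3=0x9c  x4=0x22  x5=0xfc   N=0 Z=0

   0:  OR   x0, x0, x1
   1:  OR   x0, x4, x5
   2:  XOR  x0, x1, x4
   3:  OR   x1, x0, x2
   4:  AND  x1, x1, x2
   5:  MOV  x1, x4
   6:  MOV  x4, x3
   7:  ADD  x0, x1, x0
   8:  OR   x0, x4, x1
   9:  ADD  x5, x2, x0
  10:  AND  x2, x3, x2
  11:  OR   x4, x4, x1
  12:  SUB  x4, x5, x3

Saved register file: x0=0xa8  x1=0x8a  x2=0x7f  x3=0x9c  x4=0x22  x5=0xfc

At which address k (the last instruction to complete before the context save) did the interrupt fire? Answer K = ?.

K = 2

after  0: x0=0x8b x1=0x8a x2=0x7f x3=0x9c x4=0x22 x5=0xfc  N=1 Z=0
after  1: x0=0xfe x1=0x8a x2=0x7f x3=0x9c x4=0x22 x5=0xfc  N=1 Z=0
after  2: x0=0xa8 x1=0x8a x2=0x7f x3=0x9c x4=0x22 x5=0xfc  N=1 Z=0
-- IRQ taken; context saved, return-PC = 3 --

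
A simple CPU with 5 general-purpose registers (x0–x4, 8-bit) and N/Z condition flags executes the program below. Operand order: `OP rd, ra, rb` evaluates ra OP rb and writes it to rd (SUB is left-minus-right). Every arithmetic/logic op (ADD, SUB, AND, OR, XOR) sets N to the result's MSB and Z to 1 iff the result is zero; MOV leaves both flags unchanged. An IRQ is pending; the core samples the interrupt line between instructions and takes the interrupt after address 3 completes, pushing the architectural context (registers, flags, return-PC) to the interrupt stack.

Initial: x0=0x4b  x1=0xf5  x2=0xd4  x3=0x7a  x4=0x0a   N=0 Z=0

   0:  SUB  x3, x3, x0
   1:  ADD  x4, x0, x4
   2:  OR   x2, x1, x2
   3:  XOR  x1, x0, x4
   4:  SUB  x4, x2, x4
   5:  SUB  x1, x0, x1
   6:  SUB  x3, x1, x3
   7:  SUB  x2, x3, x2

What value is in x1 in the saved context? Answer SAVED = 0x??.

after  0: x0=0x4b x1=0xf5 x2=0xd4 x3=0x2f x4=0x0a  N=0 Z=0
after  1: x0=0x4b x1=0xf5 x2=0xd4 x3=0x2f x4=0x55  N=0 Z=0
after  2: x0=0x4b x1=0xf5 x2=0xf5 x3=0x2f x4=0x55  N=1 Z=0
after  3: x0=0x4b x1=0x1e x2=0xf5 x3=0x2f x4=0x55  N=0 Z=0
-- IRQ taken; context saved, return-PC = 4 --

SAVED = 0x1e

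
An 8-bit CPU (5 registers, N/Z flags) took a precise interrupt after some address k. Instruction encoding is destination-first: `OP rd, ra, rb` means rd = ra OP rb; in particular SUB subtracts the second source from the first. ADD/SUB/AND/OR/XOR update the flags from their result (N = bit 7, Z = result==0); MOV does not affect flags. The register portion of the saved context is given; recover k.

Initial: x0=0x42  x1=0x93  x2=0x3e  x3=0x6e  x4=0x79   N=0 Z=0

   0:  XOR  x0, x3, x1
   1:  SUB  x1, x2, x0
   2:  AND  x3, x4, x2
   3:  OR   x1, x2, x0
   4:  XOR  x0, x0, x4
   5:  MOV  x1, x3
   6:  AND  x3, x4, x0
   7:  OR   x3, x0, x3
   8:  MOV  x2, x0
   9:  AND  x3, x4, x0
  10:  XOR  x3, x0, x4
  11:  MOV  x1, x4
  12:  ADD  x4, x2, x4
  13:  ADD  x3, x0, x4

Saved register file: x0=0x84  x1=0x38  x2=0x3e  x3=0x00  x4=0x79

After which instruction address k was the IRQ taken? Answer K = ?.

K = 6

after  0: x0=0xfd x1=0x93 x2=0x3e x3=0x6e x4=0x79  N=1 Z=0
after  1: x0=0xfd x1=0x41 x2=0x3e x3=0x6e x4=0x79  N=0 Z=0
after  2: x0=0xfd x1=0x41 x2=0x3e x3=0x38 x4=0x79  N=0 Z=0
after  3: x0=0xfd x1=0xff x2=0x3e x3=0x38 x4=0x79  N=1 Z=0
after  4: x0=0x84 x1=0xff x2=0x3e x3=0x38 x4=0x79  N=1 Z=0
after  5: x0=0x84 x1=0x38 x2=0x3e x3=0x38 x4=0x79  N=1 Z=0
after  6: x0=0x84 x1=0x38 x2=0x3e x3=0x00 x4=0x79  N=0 Z=1
-- IRQ taken; context saved, return-PC = 7 --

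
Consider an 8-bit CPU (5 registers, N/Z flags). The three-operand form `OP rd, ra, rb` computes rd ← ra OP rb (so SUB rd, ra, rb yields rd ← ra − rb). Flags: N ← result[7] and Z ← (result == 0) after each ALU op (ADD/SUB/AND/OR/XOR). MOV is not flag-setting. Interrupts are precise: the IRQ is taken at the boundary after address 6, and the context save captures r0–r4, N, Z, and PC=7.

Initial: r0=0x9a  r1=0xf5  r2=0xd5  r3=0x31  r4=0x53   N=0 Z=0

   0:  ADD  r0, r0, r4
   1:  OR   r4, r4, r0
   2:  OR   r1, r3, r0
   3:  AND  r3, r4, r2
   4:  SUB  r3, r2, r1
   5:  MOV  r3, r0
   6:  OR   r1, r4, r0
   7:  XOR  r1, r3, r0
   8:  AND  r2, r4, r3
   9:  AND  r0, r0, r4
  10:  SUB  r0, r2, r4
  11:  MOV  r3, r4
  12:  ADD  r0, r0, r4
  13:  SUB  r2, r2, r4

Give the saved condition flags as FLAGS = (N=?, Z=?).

after  0: r0=0xed r1=0xf5 r2=0xd5 r3=0x31 r4=0x53  N=1 Z=0
after  1: r0=0xed r1=0xf5 r2=0xd5 r3=0x31 r4=0xff  N=1 Z=0
after  2: r0=0xed r1=0xfd r2=0xd5 r3=0x31 r4=0xff  N=1 Z=0
after  3: r0=0xed r1=0xfd r2=0xd5 r3=0xd5 r4=0xff  N=1 Z=0
after  4: r0=0xed r1=0xfd r2=0xd5 r3=0xd8 r4=0xff  N=1 Z=0
after  5: r0=0xed r1=0xfd r2=0xd5 r3=0xed r4=0xff  N=1 Z=0
after  6: r0=0xed r1=0xff r2=0xd5 r3=0xed r4=0xff  N=1 Z=0
-- IRQ taken; context saved, return-PC = 7 --

FLAGS = (N=1, Z=0)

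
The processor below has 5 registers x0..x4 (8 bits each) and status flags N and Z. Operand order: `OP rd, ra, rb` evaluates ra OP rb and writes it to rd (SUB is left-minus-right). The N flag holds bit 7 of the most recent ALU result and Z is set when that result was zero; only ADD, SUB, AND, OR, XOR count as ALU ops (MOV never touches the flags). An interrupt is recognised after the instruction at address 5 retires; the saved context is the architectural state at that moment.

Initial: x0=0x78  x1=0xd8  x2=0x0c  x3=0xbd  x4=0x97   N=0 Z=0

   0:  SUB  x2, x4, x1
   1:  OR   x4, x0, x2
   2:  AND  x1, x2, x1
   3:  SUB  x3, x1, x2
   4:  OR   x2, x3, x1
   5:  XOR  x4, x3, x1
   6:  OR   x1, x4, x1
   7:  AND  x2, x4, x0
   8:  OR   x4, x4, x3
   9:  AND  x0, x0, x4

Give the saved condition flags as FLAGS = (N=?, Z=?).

after  0: x0=0x78 x1=0xd8 x2=0xbf x3=0xbd x4=0x97  N=1 Z=0
after  1: x0=0x78 x1=0xd8 x2=0xbf x3=0xbd x4=0xff  N=1 Z=0
after  2: x0=0x78 x1=0x98 x2=0xbf x3=0xbd x4=0xff  N=1 Z=0
after  3: x0=0x78 x1=0x98 x2=0xbf x3=0xd9 x4=0xff  N=1 Z=0
after  4: x0=0x78 x1=0x98 x2=0xd9 x3=0xd9 x4=0xff  N=1 Z=0
after  5: x0=0x78 x1=0x98 x2=0xd9 x3=0xd9 x4=0x41  N=0 Z=0
-- IRQ taken; context saved, return-PC = 6 --

FLAGS = (N=0, Z=0)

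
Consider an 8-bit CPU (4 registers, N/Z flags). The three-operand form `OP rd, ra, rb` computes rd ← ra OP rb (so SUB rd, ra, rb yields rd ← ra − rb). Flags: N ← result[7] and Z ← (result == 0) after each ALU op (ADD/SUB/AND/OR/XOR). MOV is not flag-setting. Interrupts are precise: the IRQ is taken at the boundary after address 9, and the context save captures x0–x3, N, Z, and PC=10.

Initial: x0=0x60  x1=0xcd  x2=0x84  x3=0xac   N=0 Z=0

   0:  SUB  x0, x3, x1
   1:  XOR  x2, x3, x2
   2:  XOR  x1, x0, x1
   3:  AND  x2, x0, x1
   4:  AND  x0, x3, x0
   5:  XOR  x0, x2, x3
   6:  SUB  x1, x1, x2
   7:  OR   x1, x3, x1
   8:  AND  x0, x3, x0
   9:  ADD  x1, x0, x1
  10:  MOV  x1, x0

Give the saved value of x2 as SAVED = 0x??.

after  0: x0=0xdf x1=0xcd x2=0x84 x3=0xac  N=1 Z=0
after  1: x0=0xdf x1=0xcd x2=0x28 x3=0xac  N=0 Z=0
after  2: x0=0xdf x1=0x12 x2=0x28 x3=0xac  N=0 Z=0
after  3: x0=0xdf x1=0x12 x2=0x12 x3=0xac  N=0 Z=0
after  4: x0=0x8c x1=0x12 x2=0x12 x3=0xac  N=1 Z=0
after  5: x0=0xbe x1=0x12 x2=0x12 x3=0xac  N=1 Z=0
after  6: x0=0xbe x1=0x00 x2=0x12 x3=0xac  N=0 Z=1
after  7: x0=0xbe x1=0xac x2=0x12 x3=0xac  N=1 Z=0
after  8: x0=0xac x1=0xac x2=0x12 x3=0xac  N=1 Z=0
after  9: x0=0xac x1=0x58 x2=0x12 x3=0xac  N=0 Z=0
-- IRQ taken; context saved, return-PC = 10 --

SAVED = 0x12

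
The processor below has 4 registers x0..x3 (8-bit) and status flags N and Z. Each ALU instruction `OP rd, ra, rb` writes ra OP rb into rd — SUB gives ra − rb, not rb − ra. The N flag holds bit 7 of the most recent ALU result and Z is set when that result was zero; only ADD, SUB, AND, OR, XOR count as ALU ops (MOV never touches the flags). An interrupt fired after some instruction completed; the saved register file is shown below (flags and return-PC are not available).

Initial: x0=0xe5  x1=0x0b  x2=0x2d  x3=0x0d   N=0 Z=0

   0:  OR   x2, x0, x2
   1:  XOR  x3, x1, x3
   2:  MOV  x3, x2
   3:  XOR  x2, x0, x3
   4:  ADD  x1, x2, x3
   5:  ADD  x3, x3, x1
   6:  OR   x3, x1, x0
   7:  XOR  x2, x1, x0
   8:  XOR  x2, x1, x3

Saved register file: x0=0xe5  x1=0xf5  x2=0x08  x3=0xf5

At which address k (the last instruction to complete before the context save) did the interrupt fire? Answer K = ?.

after  0: x0=0xe5 x1=0x0b x2=0xed x3=0x0d  N=1 Z=0
after  1: x0=0xe5 x1=0x0b x2=0xed x3=0x06  N=0 Z=0
after  2: x0=0xe5 x1=0x0b x2=0xed x3=0xed  N=0 Z=0
after  3: x0=0xe5 x1=0x0b x2=0x08 x3=0xed  N=0 Z=0
after  4: x0=0xe5 x1=0xf5 x2=0x08 x3=0xed  N=1 Z=0
after  5: x0=0xe5 x1=0xf5 x2=0x08 x3=0xe2  N=1 Z=0
after  6: x0=0xe5 x1=0xf5 x2=0x08 x3=0xf5  N=1 Z=0
-- IRQ taken; context saved, return-PC = 7 --

K = 6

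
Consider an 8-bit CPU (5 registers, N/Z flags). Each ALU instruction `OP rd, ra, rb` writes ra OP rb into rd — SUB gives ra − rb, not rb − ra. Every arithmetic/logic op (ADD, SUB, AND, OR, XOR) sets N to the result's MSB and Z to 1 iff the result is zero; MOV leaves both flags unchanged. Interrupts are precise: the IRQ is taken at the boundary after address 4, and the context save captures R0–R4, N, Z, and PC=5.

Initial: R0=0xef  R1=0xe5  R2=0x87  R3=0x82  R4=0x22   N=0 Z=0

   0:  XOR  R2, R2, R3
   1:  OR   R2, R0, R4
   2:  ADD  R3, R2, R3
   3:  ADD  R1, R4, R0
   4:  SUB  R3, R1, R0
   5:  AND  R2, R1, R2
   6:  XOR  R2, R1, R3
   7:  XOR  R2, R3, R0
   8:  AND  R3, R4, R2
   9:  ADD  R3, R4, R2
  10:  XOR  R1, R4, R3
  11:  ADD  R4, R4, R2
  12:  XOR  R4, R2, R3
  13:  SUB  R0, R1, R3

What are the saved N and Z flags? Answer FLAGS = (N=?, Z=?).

FLAGS = (N=0, Z=0)

after  0: R0=0xef R1=0xe5 R2=0x05 R3=0x82 R4=0x22  N=0 Z=0
after  1: R0=0xef R1=0xe5 R2=0xef R3=0x82 R4=0x22  N=1 Z=0
after  2: R0=0xef R1=0xe5 R2=0xef R3=0x71 R4=0x22  N=0 Z=0
after  3: R0=0xef R1=0x11 R2=0xef R3=0x71 R4=0x22  N=0 Z=0
after  4: R0=0xef R1=0x11 R2=0xef R3=0x22 R4=0x22  N=0 Z=0
-- IRQ taken; context saved, return-PC = 5 --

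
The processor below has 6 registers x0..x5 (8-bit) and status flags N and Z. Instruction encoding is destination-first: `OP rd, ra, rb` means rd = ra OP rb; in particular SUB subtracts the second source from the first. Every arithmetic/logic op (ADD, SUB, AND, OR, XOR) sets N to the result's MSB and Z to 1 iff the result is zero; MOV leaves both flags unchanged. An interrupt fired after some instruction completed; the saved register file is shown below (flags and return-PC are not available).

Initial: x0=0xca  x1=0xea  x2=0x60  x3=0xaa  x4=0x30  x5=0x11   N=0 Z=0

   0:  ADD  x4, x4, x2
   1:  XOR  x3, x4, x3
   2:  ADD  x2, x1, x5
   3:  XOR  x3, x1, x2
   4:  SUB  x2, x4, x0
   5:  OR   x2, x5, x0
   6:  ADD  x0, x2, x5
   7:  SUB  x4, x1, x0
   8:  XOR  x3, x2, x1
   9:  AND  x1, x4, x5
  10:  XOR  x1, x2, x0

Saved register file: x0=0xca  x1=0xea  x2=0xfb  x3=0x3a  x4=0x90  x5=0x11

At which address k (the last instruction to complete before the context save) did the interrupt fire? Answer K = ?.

after  0: x0=0xca x1=0xea x2=0x60 x3=0xaa x4=0x90 x5=0x11  N=1 Z=0
after  1: x0=0xca x1=0xea x2=0x60 x3=0x3a x4=0x90 x5=0x11  N=0 Z=0
after  2: x0=0xca x1=0xea x2=0xfb x3=0x3a x4=0x90 x5=0x11  N=1 Z=0
-- IRQ taken; context saved, return-PC = 3 --

K = 2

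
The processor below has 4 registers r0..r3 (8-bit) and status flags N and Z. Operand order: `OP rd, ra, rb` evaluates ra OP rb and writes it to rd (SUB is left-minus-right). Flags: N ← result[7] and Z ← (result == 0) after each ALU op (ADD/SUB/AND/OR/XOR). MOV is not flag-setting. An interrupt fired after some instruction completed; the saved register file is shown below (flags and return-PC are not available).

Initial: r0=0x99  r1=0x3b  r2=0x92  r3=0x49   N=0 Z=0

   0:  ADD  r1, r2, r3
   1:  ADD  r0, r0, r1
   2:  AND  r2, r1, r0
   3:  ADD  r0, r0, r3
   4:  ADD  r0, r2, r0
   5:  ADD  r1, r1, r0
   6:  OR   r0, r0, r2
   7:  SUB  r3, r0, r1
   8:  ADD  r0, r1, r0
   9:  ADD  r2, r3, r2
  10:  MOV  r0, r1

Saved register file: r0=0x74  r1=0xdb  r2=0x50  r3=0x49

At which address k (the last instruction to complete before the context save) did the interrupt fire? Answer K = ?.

K = 2

after  0: r0=0x99 r1=0xdb r2=0x92 r3=0x49  N=1 Z=0
after  1: r0=0x74 r1=0xdb r2=0x92 r3=0x49  N=0 Z=0
after  2: r0=0x74 r1=0xdb r2=0x50 r3=0x49  N=0 Z=0
-- IRQ taken; context saved, return-PC = 3 --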